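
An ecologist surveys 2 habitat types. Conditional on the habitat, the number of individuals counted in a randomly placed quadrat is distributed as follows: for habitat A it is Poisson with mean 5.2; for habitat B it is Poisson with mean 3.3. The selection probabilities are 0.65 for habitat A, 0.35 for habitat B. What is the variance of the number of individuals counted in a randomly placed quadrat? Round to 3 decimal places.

Per component, A: μ=5.2, E[X²]=32.24; B: μ=3.3, E[X²]=14.19.
E[X] = 0.65·5.2 + 0.35·3.3 = 4.535.
E[X²] = 0.65·32.24 + 0.35·14.19 = 25.9225.
Var(X) = E[X²] − (E[X])² = 25.9225 − 20.5662 = 5.35628.

5.356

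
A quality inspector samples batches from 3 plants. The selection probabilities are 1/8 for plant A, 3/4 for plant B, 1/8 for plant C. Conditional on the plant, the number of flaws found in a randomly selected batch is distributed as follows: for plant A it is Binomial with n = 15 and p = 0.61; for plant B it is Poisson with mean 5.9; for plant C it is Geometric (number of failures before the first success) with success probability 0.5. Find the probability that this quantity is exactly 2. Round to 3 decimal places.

0.051

Conditional on each plant, P(X = 2): A: 0.000188664; B: 0.04768; C: 0.125.
By total probability, P(X = 2) = 0.125·0.000188664 + 0.75·0.04768 + 0.125·0.125 = 0.0514086.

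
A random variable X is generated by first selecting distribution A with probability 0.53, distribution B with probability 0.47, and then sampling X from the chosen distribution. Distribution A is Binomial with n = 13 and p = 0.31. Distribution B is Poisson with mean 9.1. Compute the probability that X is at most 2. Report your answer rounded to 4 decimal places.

Conditional on each component, P(X ≤ 2): A: 0.18149; B: 0.00575135.
By total probability, P(X ≤ 2) = 0.53·0.18149 + 0.47·0.00575135 = 0.098893.

0.0989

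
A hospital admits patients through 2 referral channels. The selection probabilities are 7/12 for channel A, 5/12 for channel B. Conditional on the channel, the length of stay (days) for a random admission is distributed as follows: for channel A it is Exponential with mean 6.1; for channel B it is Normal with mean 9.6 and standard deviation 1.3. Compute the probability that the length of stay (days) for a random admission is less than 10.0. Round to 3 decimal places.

0.729

Conditional on each channel, P(X < 10.0): A: 0.805893; B: 0.620842.
By total probability, P(X < 10.0) = 0.583333·0.805893 + 0.416667·0.620842 = 0.728788.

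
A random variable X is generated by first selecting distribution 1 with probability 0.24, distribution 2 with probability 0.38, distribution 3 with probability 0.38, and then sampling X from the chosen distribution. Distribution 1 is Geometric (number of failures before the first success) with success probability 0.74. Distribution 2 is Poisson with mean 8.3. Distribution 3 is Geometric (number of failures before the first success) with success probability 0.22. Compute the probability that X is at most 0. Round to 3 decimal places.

Conditional on each component, P(X ≤ 0): 1: 0.74; 2: 0.000248517; 3: 0.22.
By total probability, P(X ≤ 0) = 0.24·0.74 + 0.38·0.000248517 + 0.38·0.22 = 0.261294.

0.261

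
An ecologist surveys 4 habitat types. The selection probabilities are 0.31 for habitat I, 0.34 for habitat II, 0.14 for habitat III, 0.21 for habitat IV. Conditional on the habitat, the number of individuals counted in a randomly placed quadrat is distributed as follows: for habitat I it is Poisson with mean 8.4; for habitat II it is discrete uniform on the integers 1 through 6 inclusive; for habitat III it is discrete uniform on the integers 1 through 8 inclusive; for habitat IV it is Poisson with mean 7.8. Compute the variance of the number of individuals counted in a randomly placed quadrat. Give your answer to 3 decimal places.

Per component, I: μ=8.4, E[X²]=78.96; II: μ=3.5, E[X²]=15.1667; III: μ=4.5, E[X²]=25.5; IV: μ=7.8, E[X²]=68.64.
E[X] = 0.31·8.4 + 0.34·3.5 + 0.14·4.5 + 0.21·7.8 = 6.062.
E[X²] = 0.31·78.96 + 0.34·15.1667 + 0.14·25.5 + 0.21·68.64 = 47.6187.
Var(X) = E[X²] − (E[X])² = 47.6187 − 36.7478 = 10.8708.

10.871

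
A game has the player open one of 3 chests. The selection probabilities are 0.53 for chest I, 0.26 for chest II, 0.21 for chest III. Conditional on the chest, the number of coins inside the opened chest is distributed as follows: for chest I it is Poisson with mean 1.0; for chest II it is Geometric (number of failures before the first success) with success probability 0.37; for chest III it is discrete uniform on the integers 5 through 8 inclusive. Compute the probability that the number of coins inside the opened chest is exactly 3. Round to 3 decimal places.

Conditional on each chest, P(X = 3): I: 0.0613132; II: 0.0925174; III: 0.
By total probability, P(X = 3) = 0.53·0.0613132 + 0.26·0.0925174 + 0.21·0 = 0.0565505.

0.057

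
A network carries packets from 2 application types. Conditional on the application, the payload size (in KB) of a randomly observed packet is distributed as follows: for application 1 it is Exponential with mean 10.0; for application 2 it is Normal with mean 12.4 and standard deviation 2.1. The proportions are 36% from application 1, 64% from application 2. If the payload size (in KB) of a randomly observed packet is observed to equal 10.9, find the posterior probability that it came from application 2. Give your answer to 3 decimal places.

Likelihoods f(10.9 | ·): 1: 0.0336216; 2: 0.147198.
Posterior ∝ prior × likelihood. Numerator for 2: 0.64·0.147198 = 0.0942066.
Normalizing constant: 0.36·0.0336216 + 0.64·0.147198 = 0.10631.
P(2 | observation) = 0.0942066 / 0.10631 = 0.886147.

0.886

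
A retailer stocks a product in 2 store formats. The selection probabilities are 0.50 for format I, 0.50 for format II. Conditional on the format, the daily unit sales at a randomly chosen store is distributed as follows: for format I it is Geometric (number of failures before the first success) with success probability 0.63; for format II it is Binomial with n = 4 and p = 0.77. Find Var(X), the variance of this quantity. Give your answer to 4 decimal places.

Per component, I: μ=0.587302, E[X²]=1.27715; II: μ=3.08, E[X²]=10.1948.
E[X] = 0.5·0.587302 + 0.5·3.08 = 1.83365.
E[X²] = 0.5·1.27715 + 0.5·10.1948 = 5.73597.
Var(X) = E[X²] − (E[X])² = 5.73597 − 3.36228 = 2.3737.

2.3737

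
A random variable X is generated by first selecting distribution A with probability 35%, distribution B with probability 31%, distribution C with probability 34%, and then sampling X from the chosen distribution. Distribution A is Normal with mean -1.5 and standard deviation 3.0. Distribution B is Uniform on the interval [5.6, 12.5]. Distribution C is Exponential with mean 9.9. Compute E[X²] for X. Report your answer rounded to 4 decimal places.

For each component E[X²] = Var + (mean)², giving A: 11.25; B: 85.87; C: 196.02.
Overall E[X²] = 0.35·11.25 + 0.31·85.87 + 0.34·196.02 = 97.204.

97.2040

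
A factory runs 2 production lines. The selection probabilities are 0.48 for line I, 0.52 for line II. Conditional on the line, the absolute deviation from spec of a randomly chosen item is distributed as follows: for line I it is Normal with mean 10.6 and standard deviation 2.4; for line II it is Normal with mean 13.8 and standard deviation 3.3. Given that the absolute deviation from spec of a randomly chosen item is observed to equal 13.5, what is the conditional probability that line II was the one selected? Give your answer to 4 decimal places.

Likelihoods f(13.5 | ·): I: 0.080103; II: 0.120393.
Posterior ∝ prior × likelihood. Numerator for II: 0.52·0.120393 = 0.0626044.
Normalizing constant: 0.48·0.080103 + 0.52·0.120393 = 0.101054.
P(II | observation) = 0.0626044 / 0.101054 = 0.619515.

0.6195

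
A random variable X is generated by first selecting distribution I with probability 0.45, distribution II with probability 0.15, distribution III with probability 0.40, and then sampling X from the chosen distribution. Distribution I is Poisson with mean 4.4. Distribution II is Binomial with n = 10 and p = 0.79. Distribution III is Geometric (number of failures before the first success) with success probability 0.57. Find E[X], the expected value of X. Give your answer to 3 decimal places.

Component means — I: 4.4; II: 7.9; III: 0.754386.
E[X] = 0.45·4.4 + 0.15·7.9 + 0.4·0.754386 = 3.46675.

3.467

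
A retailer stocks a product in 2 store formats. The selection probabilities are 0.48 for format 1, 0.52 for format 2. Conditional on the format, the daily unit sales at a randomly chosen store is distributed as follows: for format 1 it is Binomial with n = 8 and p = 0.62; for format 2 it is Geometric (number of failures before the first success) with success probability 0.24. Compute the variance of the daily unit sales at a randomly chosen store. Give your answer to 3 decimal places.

Per component, 1: μ=4.96, E[X²]=26.4864; 2: μ=3.16667, E[X²]=23.2222.
E[X] = 0.48·4.96 + 0.52·3.16667 = 4.02747.
E[X²] = 0.48·26.4864 + 0.52·23.2222 = 24.789.
Var(X) = E[X²] − (E[X])² = 24.789 − 16.2205 = 8.56854.

8.569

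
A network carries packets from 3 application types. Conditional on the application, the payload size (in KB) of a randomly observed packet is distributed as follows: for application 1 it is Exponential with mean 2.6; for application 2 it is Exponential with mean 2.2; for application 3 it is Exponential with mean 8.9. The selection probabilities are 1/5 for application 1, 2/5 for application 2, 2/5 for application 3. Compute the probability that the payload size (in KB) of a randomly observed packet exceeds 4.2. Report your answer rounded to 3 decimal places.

0.349

Conditional on each application, P(X > 4.2): 1: 0.198814; 2: 0.148215; 3: 0.62381.
By total probability, P(X > 4.2) = 0.2·0.198814 + 0.4·0.148215 + 0.4·0.62381 = 0.348573.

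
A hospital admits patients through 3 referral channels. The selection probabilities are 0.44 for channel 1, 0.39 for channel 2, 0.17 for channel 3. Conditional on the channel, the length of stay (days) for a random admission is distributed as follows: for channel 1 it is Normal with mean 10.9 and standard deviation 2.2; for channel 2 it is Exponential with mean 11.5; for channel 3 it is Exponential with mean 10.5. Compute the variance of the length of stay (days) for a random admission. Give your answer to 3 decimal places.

Per component, 1: μ=10.9, E[X²]=123.65; 2: μ=11.5, E[X²]=264.5; 3: μ=10.5, E[X²]=220.5.
E[X] = 0.44·10.9 + 0.39·11.5 + 0.17·10.5 = 11.066.
E[X²] = 0.44·123.65 + 0.39·264.5 + 0.17·220.5 = 195.046.
Var(X) = E[X²] − (E[X])² = 195.046 − 122.456 = 72.5896.

72.590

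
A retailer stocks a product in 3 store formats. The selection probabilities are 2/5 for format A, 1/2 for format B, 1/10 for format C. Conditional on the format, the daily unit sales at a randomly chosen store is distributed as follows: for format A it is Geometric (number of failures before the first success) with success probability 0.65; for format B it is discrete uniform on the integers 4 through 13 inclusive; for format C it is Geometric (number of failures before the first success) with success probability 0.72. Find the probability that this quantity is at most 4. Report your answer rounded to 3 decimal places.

0.548

Conditional on each format, P(X ≤ 4): A: 0.994748; B: 0.1; C: 0.998279.
By total probability, P(X ≤ 4) = 0.4·0.994748 + 0.5·0.1 + 0.1·0.998279 = 0.547727.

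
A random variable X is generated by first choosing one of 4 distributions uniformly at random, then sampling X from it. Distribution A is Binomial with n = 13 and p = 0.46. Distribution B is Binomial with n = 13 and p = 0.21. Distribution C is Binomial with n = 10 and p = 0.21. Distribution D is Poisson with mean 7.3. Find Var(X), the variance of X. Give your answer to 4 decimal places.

8.3163

Per component, A: μ=5.98, E[X²]=38.9896; B: μ=2.73, E[X²]=9.6096; C: μ=2.1, E[X²]=6.069; D: μ=7.3, E[X²]=60.59.
E[X] = 0.25·5.98 + 0.25·2.73 + 0.25·2.1 + 0.25·7.3 = 4.5275.
E[X²] = 0.25·38.9896 + 0.25·9.6096 + 0.25·6.069 + 0.25·60.59 = 28.8146.
Var(X) = E[X²] − (E[X])² = 28.8146 − 20.4983 = 8.31629.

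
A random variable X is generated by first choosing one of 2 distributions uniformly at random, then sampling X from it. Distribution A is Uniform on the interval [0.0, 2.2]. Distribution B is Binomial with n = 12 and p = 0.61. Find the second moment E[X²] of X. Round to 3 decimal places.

For each component E[X²] = Var + (mean)², giving A: 1.61333; B: 56.4372.
Overall E[X²] = 0.5·1.61333 + 0.5·56.4372 = 29.0253.

29.025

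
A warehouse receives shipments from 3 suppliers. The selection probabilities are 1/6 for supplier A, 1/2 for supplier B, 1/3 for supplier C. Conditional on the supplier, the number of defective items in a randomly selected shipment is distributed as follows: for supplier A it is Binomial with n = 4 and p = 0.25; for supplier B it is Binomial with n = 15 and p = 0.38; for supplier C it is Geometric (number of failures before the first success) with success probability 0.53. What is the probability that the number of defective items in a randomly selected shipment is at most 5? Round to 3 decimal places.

0.730

Conditional on each supplier, P(X ≤ 5): A: 1; B: 0.466528; C: 0.989221.
By total probability, P(X ≤ 5) = 0.166667·1 + 0.5·0.466528 + 0.333333·0.989221 = 0.729671.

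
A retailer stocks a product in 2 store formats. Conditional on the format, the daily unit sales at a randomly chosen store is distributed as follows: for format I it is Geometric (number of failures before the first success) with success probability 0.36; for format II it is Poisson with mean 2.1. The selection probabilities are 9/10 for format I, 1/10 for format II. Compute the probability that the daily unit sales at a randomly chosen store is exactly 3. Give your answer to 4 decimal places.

0.1038

Conditional on each format, P(X = 3): I: 0.0943718; II: 0.189011.
By total probability, P(X = 3) = 0.9·0.0943718 + 0.1·0.189011 = 0.103836.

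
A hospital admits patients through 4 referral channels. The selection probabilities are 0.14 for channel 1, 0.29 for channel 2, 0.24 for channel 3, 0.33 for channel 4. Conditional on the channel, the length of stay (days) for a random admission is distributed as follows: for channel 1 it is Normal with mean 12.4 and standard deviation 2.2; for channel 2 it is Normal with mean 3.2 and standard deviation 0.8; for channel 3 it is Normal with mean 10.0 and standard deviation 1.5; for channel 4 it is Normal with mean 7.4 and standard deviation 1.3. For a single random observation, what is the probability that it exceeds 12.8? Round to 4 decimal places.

Conditional on each channel, P(X > 12.8): 1: 0.427863; 2: 0; 3: 0.0309741; 4: 1.63467e-05.
By total probability, P(X > 12.8) = 0.14·0.427863 + 0.29·0 + 0.24·0.0309741 + 0.33·1.63467e-05 = 0.06734.

0.0673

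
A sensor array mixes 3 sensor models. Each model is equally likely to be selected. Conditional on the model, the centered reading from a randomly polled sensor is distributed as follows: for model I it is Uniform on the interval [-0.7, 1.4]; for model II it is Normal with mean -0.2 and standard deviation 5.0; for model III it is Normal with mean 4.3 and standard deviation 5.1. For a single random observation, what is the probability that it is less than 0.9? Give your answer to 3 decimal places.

0.534

Conditional on each model, P(X < 0.9): I: 0.761905; II: 0.587064; III: 0.252493.
By total probability, P(X < 0.9) = 0.333333·0.761905 + 0.333333·0.587064 + 0.333333·0.252493 = 0.533821.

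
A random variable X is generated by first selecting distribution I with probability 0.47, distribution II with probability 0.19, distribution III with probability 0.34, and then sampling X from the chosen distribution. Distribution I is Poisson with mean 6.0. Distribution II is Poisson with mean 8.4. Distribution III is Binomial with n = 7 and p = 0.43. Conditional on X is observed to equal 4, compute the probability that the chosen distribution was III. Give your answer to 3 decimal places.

0.512

Likelihoods P(X=4 | ·): I: 0.133853; II: 0.0466479; III: 0.221598.
Posterior ∝ prior × likelihood. Numerator for III: 0.34·0.221598 = 0.0753434.
Normalizing constant: 0.47·0.133853 + 0.19·0.0466479 + 0.34·0.221598 = 0.147117.
P(III | observation) = 0.0753434 / 0.147117 = 0.512132.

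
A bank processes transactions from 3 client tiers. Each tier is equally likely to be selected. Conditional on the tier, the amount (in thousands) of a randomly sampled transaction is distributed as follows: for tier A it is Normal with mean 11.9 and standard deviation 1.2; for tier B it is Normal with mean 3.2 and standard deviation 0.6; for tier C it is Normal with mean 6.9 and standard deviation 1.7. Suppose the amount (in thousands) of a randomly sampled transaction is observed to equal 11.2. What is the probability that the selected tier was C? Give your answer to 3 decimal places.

0.033

Likelihoods f(11.2 | ·): A: 0.280439; B: 1.65503e-39; C: 0.00957568.
Posterior ∝ prior × likelihood. Numerator for C: 0.333333·0.00957568 = 0.00319189.
Normalizing constant: 0.333333·0.280439 + 0.333333·1.65503e-39 + 0.333333·0.00957568 = 0.0966716.
P(C | observation) = 0.00319189 / 0.0966716 = 0.0330179.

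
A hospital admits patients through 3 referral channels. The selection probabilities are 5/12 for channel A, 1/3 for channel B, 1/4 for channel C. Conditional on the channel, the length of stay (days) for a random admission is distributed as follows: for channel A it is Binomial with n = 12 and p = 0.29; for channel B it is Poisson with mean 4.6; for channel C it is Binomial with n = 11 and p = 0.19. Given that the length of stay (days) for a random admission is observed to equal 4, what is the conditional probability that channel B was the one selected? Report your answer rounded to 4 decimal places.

0.3448

Likelihoods P(X=4 | ·): A: 0.226081; B: 0.187528; C: 0.0983838.
Posterior ∝ prior × likelihood. Numerator for B: 0.333333·0.187528 = 0.0625092.
Normalizing constant: 0.416667·0.226081 + 0.333333·0.187528 + 0.25·0.0983838 = 0.181306.
P(B | observation) = 0.0625092 / 0.181306 = 0.344773.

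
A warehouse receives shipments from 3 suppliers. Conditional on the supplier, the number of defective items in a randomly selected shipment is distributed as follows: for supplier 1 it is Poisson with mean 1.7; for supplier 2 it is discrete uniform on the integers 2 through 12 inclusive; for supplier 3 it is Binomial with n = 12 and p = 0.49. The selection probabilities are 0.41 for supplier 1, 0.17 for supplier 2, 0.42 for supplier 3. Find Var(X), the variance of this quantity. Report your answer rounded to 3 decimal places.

8.713

Per component, 1: μ=1.7, E[X²]=4.59; 2: μ=7, E[X²]=59; 3: μ=5.88, E[X²]=37.5732.
E[X] = 0.41·1.7 + 0.17·7 + 0.42·5.88 = 4.3566.
E[X²] = 0.41·4.59 + 0.17·59 + 0.42·37.5732 = 27.6926.
Var(X) = E[X²] − (E[X])² = 27.6926 − 18.98 = 8.71268.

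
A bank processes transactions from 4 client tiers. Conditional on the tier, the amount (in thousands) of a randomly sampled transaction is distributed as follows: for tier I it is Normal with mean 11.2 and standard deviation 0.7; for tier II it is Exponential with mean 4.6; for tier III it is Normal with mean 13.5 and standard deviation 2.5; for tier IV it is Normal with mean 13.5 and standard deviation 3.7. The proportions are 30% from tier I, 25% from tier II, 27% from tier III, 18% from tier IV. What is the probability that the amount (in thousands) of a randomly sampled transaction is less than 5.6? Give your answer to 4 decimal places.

Conditional on each tier, P(X < 5.6): I: 6.10623e-16; II: 0.703999; III: 0.000788846; IV: 0.016375.
By total probability, P(X < 5.6) = 0.3·6.10623e-16 + 0.25·0.703999 + 0.27·0.000788846 + 0.18·0.016375 = 0.17916.

0.1792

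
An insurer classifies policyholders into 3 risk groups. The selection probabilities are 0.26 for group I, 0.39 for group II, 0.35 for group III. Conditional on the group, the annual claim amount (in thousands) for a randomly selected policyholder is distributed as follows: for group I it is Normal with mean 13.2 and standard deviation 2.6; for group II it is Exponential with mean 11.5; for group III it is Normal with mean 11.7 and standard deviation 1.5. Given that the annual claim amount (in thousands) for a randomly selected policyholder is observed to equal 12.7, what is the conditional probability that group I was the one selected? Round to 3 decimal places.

Likelihoods f(12.7 | ·): I: 0.150628; II: 0.0288197; III: 0.212965.
Posterior ∝ prior × likelihood. Numerator for I: 0.26·0.150628 = 0.0391633.
Normalizing constant: 0.26·0.150628 + 0.39·0.0288197 + 0.35·0.212965 = 0.124941.
P(I | observation) = 0.0391633 / 0.124941 = 0.313455.

0.313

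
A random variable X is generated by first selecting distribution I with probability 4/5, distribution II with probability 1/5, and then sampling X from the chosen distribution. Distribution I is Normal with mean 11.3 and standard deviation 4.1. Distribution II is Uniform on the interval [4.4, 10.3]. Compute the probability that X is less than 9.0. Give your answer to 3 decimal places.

Conditional on each component, P(X < 9.0): I: 0.287407; II: 0.779661.
By total probability, P(X < 9.0) = 0.8·0.287407 + 0.2·0.779661 = 0.385858.

0.386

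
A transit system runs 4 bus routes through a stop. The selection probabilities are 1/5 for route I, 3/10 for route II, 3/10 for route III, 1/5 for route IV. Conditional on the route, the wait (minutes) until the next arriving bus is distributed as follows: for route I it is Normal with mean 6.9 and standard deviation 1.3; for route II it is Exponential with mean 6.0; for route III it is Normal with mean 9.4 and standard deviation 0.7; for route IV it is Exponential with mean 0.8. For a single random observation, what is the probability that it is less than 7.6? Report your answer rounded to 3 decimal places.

0.558

Conditional on each route, P(X < 7.6): I: 0.704871; II: 0.718231; III: 0.005064; IV: 0.999925.
By total probability, P(X < 7.6) = 0.2·0.704871 + 0.3·0.718231 + 0.3·0.005064 + 0.2·0.999925 = 0.557948.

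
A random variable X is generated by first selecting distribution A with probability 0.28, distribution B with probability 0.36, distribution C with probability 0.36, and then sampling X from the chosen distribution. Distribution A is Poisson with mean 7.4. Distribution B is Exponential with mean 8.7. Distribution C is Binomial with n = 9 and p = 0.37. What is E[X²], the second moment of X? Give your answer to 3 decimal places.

76.649

For each component E[X²] = Var + (mean)², giving A: 62.16; B: 151.38; C: 13.1868.
Overall E[X²] = 0.28·62.16 + 0.36·151.38 + 0.36·13.1868 = 76.6488.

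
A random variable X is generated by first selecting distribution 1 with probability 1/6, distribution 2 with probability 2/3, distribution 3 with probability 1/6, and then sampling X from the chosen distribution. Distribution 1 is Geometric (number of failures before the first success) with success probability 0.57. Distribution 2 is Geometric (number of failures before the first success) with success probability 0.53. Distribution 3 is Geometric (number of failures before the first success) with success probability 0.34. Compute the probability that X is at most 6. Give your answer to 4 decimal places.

Conditional on each component, P(X ≤ 6): 1: 0.997282; 2: 0.994934; 3: 0.945448.
By total probability, P(X ≤ 6) = 0.166667·0.997282 + 0.666667·0.994934 + 0.166667·0.945448 = 0.987078.

0.9871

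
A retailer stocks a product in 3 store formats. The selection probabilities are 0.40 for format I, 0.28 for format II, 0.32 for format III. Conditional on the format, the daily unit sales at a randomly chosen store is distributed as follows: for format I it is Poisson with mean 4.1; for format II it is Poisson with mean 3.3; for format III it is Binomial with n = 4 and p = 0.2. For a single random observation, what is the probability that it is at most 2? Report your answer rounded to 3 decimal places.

Conditional on each format, P(X ≤ 2): I: 0.223814; II: 0.359426; III: 0.9728.
By total probability, P(X ≤ 2) = 0.4·0.223814 + 0.28·0.359426 + 0.32·0.9728 = 0.501461.

0.501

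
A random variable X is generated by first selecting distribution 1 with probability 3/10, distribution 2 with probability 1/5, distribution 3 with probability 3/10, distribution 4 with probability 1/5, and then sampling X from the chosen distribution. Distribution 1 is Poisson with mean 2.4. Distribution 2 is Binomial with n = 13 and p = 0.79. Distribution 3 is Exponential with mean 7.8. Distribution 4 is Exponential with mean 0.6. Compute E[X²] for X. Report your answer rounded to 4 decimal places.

60.6219

For each component E[X²] = Var + (mean)², giving 1: 8.16; 2: 107.63; 3: 121.68; 4: 0.72.
Overall E[X²] = 0.3·8.16 + 0.2·107.63 + 0.3·121.68 + 0.2·0.72 = 60.6219.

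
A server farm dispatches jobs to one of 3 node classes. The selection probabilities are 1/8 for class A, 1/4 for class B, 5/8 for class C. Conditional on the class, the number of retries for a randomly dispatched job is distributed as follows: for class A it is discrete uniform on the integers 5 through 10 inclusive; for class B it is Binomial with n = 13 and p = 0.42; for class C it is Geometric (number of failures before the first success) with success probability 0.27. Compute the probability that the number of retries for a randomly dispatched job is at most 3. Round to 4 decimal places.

Conditional on each class, P(X ≤ 3): A: 0; B: 0.134417; C: 0.716018.
By total probability, P(X ≤ 3) = 0.125·0 + 0.25·0.134417 + 0.625·0.716018 = 0.481115.

0.4811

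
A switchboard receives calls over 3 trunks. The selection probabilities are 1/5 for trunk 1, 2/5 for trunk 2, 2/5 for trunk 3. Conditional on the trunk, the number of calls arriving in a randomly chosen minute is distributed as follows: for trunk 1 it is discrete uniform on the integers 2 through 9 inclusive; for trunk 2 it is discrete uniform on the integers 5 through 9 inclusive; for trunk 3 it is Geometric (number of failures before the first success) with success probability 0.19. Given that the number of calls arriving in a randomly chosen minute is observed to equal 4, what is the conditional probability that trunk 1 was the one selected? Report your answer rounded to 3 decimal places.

0.433

Likelihoods P(X=4 | ·): 1: 0.125; 2: 0; 3: 0.0817888.
Posterior ∝ prior × likelihood. Numerator for 1: 0.2·0.125 = 0.025.
Normalizing constant: 0.2·0.125 + 0.4·0 + 0.4·0.0817888 = 0.0577155.
P(1 | observation) = 0.025 / 0.0577155 = 0.433159.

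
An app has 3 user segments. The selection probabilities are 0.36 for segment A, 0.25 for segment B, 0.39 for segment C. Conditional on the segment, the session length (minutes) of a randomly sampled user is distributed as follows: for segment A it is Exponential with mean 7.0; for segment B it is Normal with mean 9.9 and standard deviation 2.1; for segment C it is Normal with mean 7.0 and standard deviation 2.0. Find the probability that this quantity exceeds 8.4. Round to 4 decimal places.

Conditional on each segment, P(X > 8.4): A: 0.301194; B: 0.762475; C: 0.241964.
By total probability, P(X > 8.4) = 0.36·0.301194 + 0.25·0.762475 + 0.39·0.241964 = 0.393414.

0.3934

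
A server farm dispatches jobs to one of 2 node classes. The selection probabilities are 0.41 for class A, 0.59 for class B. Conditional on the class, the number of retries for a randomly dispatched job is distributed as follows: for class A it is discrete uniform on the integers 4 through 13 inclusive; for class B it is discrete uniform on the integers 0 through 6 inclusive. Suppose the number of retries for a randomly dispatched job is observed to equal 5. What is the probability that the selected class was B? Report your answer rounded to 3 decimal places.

0.673

Likelihoods P(X=5 | ·): A: 0.1; B: 0.142857.
Posterior ∝ prior × likelihood. Numerator for B: 0.59·0.142857 = 0.0842857.
Normalizing constant: 0.41·0.1 + 0.59·0.142857 = 0.125286.
P(B | observation) = 0.0842857 / 0.125286 = 0.672748.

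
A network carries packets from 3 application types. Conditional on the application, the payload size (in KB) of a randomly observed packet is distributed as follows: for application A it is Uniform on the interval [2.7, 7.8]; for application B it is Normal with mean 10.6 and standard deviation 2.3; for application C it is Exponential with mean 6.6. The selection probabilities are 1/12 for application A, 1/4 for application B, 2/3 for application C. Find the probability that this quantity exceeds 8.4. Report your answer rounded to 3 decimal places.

0.394

Conditional on each application, P(X > 8.4): A: 0; B: 0.830596; C: 0.280067.
By total probability, P(X > 8.4) = 0.0833333·0 + 0.25·0.830596 + 0.666667·0.280067 = 0.39436.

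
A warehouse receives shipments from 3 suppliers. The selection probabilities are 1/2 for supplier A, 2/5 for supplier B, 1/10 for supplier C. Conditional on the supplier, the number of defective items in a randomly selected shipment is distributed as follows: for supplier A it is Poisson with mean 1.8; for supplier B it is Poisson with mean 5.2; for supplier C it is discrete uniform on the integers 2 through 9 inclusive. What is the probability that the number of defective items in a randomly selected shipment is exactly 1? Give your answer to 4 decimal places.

0.1602

Conditional on each supplier, P(X = 1): A: 0.297538; B: 0.0286861; C: 0.
By total probability, P(X = 1) = 0.5·0.297538 + 0.4·0.0286861 + 0.1·0 = 0.160243.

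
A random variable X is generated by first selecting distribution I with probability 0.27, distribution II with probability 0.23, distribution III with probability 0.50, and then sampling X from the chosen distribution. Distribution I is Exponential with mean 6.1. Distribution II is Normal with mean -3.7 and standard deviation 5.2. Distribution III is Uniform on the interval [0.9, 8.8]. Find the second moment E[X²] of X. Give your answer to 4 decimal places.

43.8230

For each component E[X²] = Var + (mean)², giving I: 74.42; II: 40.73; III: 28.7233.
Overall E[X²] = 0.27·74.42 + 0.23·40.73 + 0.5·28.7233 = 43.823.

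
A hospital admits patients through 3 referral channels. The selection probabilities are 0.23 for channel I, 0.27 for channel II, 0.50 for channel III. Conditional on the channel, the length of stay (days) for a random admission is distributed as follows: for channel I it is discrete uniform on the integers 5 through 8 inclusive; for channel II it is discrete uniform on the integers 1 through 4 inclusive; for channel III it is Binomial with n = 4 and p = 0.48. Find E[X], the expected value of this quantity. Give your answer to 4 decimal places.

Component means — I: 6.5; II: 2.5; III: 1.92.
E[X] = 0.23·6.5 + 0.27·2.5 + 0.5·1.92 = 3.13.

3.1300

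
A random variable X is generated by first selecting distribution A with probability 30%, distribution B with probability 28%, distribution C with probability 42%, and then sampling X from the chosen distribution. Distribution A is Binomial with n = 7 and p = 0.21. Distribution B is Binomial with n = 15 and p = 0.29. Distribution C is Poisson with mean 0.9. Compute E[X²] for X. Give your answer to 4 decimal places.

7.8779

For each component E[X²] = Var + (mean)², giving A: 3.3222; B: 22.011; C: 1.71.
Overall E[X²] = 0.3·3.3222 + 0.28·22.011 + 0.42·1.71 = 7.87794.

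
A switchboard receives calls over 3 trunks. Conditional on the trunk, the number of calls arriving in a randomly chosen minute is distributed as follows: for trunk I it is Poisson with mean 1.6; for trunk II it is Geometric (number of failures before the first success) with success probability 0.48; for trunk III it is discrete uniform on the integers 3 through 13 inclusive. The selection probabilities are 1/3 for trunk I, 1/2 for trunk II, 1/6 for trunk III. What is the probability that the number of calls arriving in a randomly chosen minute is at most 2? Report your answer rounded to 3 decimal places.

0.691

Conditional on each trunk, P(X ≤ 2): I: 0.783358; II: 0.859392; III: 0.
By total probability, P(X ≤ 2) = 0.333333·0.783358 + 0.5·0.859392 + 0.166667·0 = 0.690815.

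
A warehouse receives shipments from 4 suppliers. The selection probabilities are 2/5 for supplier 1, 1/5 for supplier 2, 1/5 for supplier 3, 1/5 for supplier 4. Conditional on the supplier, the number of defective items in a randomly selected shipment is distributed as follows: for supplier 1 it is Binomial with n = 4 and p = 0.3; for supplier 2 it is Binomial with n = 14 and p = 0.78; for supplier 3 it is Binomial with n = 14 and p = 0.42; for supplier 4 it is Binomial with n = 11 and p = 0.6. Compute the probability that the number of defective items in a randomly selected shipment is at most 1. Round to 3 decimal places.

Conditional on each supplier, P(X ≤ 1): 1: 0.6517; 2: 3.1505e-08; 3: 0.00542996; 4: 0.000734003.
By total probability, P(X ≤ 1) = 0.4·0.6517 + 0.2·3.1505e-08 + 0.2·0.00542996 + 0.2·0.000734003 = 0.261913.

0.262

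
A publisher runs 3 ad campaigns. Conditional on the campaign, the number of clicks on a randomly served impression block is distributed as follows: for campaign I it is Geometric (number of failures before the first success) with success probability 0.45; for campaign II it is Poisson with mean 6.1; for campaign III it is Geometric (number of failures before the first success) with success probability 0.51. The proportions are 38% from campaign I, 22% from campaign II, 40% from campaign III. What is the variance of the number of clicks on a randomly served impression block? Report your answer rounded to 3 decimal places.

7.451

Per component, I: μ=1.22222, E[X²]=4.20988; II: μ=6.1, E[X²]=43.31; III: μ=0.960784, E[X²]=2.807.
E[X] = 0.38·1.22222 + 0.22·6.1 + 0.4·0.960784 = 2.19076.
E[X²] = 0.38·4.20988 + 0.22·43.31 + 0.4·2.807 = 12.2508.
Var(X) = E[X²] − (E[X])² = 12.2508 − 4.79942 = 7.45133.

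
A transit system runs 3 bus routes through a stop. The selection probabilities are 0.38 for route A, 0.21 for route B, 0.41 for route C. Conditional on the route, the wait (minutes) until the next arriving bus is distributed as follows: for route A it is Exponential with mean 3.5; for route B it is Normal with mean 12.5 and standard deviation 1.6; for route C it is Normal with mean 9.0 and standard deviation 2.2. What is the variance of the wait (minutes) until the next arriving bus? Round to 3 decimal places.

Per component, A: μ=3.5, E[X²]=24.5; B: μ=12.5, E[X²]=158.81; C: μ=9, E[X²]=85.84.
E[X] = 0.38·3.5 + 0.21·12.5 + 0.41·9 = 7.645.
E[X²] = 0.38·24.5 + 0.21·158.81 + 0.41·85.84 = 77.8545.
Var(X) = E[X²] − (E[X])² = 77.8545 − 58.446 = 19.4085.

19.408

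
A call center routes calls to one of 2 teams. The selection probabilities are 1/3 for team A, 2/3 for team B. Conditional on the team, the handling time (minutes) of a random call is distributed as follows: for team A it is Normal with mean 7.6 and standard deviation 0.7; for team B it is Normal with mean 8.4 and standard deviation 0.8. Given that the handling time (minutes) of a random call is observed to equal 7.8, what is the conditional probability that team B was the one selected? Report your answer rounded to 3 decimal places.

Likelihoods f(7.8 | ·): A: 0.547124; B: 0.376422.
Posterior ∝ prior × likelihood. Numerator for B: 0.666667·0.376422 = 0.250948.
Normalizing constant: 0.333333·0.547124 + 0.666667·0.376422 = 0.433323.
P(B | observation) = 0.250948 / 0.433323 = 0.579125.

0.579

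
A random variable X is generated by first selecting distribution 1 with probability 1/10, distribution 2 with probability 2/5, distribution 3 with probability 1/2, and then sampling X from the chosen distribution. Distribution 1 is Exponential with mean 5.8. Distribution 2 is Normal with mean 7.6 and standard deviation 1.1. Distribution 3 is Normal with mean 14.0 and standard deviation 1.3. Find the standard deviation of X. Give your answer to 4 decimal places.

Per component, 1: μ=5.8, E[X²]=67.28; 2: μ=7.6, E[X²]=58.97; 3: μ=14, E[X²]=197.69.
E[X] = 0.1·5.8 + 0.4·7.6 + 0.5·14 = 10.62.
E[X²] = 0.1·67.28 + 0.4·58.97 + 0.5·197.69 = 129.161.
Var(X) = E[X²] − (E[X])² = 129.161 − 112.784 = 16.3766.
SD(X) = √16.3766 = 4.0468.

4.0468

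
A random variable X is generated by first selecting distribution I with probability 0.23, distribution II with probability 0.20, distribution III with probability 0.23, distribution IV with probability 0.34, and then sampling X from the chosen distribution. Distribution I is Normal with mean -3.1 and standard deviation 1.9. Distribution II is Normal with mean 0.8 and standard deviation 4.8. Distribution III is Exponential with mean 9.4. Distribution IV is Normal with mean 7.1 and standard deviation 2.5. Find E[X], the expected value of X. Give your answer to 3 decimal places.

4.023

Component means — I: -3.1; II: 0.8; III: 9.4; IV: 7.1.
E[X] = 0.23·-3.1 + 0.2·0.8 + 0.23·9.4 + 0.34·7.1 = 4.023.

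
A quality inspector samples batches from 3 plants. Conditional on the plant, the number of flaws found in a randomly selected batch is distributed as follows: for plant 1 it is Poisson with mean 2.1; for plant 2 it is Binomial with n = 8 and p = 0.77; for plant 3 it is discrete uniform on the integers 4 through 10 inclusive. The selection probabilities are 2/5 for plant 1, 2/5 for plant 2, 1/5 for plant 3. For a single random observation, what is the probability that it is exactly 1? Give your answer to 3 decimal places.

Conditional on each plant, P(X = 1): 1: 0.257158; 2: 0.000209737; 3: 0.
By total probability, P(X = 1) = 0.4·0.257158 + 0.4·0.000209737 + 0.2·0 = 0.102947.

0.103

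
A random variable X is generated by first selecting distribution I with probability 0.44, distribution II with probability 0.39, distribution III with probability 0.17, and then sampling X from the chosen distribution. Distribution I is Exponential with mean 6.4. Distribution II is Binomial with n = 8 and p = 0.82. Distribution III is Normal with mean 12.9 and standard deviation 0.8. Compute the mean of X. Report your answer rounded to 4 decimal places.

Component means — I: 6.4; II: 6.56; III: 12.9.
E[X] = 0.44·6.4 + 0.39·6.56 + 0.17·12.9 = 7.5674.

7.5674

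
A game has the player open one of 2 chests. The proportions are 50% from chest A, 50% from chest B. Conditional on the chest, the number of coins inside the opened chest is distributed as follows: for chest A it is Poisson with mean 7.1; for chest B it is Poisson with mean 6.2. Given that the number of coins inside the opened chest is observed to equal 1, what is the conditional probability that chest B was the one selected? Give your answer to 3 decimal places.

Likelihoods P(X=1 | ·): A: 0.00585824; B: 0.0125825.
Posterior ∝ prior × likelihood. Numerator for B: 0.5·0.0125825 = 0.00629123.
Normalizing constant: 0.5·0.00585824 + 0.5·0.0125825 = 0.00922036.
P(B | observation) = 0.00629123 / 0.00922036 = 0.68232.

0.682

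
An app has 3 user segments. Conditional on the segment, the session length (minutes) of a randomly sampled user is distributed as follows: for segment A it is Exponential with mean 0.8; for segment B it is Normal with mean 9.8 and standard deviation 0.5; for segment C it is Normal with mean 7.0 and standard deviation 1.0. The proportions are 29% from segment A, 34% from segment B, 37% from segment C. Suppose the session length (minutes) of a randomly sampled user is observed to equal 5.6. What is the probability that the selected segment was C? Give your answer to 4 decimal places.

Likelihoods f(5.6 | ·): A: 0.00113985; B: 3.80216e-16; C: 0.149727.
Posterior ∝ prior × likelihood. Numerator for C: 0.37·0.149727 = 0.0553992.
Normalizing constant: 0.29·0.00113985 + 0.34·3.80216e-16 + 0.37·0.149727 = 0.0557297.
P(C | observation) = 0.0553992 / 0.0557297 = 0.994069.

0.9941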